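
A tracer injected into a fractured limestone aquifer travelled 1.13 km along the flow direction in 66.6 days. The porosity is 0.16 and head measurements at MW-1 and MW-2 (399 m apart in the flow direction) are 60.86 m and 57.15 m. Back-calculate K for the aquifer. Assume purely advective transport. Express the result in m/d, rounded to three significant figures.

Hydraulic gradient i = (60.86 − 57.15) / 399 = 3.71 / 399 = 0.009298
L = 1.13 km = 1130 m
v = L / t = 1130 / 66.6 = 16.97 m/d
K = v · n / i = 16.97 × 0.16 / 0.009298 = 292 m/d

292 m/d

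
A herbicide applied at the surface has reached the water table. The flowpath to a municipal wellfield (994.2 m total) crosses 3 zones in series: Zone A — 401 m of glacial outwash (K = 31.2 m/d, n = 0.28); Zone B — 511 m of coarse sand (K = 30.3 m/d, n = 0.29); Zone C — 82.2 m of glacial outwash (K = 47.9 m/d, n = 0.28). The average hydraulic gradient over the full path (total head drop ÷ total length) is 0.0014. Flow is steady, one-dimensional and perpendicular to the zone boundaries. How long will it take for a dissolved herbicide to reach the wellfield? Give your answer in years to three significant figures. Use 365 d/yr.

Continuity: the same q passes through each zone, so ΔH = q·Σ(L_j/K_j) — the zones act as resistances in series.
Σ(L/K) = 401/31.2 + 511/30.3 + 82.2/47.9 = 12.85 + 16.86 + 1.716 = 31.43 d
K_eq = L_total / Σ(L/K) = 994.2 / 31.43 = 31.63 m/d
q = K_eq · i = 31.63 × 0.0014 = 0.04428 m/d (same in every zone)
Zone A: v = q/n = 0.04428/0.28 = 0.1581 m/d → t_A = 401/0.1581 = 2536 d
Zone B: v = q/n = 0.04428/0.29 = 0.1527 m/d → t_B = 511/0.1527 = 3347 d
Zone C: v = q/n = 0.04428/0.28 = 0.1581 m/d → t_C = 82.2/0.1581 = 519.8 d
Total t = 2536 + 3347 + 519.8 = 6402 d
   = 6402 / 365 = 17.5 yr

17.5 years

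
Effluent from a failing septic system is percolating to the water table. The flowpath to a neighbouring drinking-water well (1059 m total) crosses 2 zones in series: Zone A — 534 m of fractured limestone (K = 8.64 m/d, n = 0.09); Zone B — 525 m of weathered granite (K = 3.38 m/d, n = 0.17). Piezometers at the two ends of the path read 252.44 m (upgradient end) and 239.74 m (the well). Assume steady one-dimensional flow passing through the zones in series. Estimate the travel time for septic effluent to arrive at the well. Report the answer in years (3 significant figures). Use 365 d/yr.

Total head drop ΔH = 252.44 − 239.74 = 12.70 m
Continuity: the same q passes through each zone, so ΔH = q·Σ(L_j/K_j) — the zones act as resistances in series.
Σ(L/K) = 534/8.64 + 525/3.38 = 61.81 + 155.3 = 217.1 d
q = ΔH / Σ(L/K) = 12.70 / 217.1 = 0.05849 m/d (same in every zone)
Zone A: v = q/n = 0.05849/0.09 = 0.6499 m/d → t_A = 534/0.6499 = 821.7 d
Zone B: v = q/n = 0.05849/0.17 = 0.3441 m/d → t_B = 525/0.3441 = 1526 d
Total t = 821.7 + 1526 = 2348 d
   = 2348 / 365 = 6.43 yr

6.43 years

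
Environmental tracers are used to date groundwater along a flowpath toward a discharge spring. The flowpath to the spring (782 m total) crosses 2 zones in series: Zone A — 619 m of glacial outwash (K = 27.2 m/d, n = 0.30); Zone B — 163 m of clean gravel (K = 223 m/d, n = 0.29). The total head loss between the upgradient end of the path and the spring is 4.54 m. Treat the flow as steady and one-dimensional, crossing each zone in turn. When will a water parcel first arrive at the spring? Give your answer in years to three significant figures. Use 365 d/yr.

3.30 years

Steady 1-D flow in series ⇒ the Darcy flux q is identical in every zone and the zone head losses add (resistances L/K in series).
Σ(L/K) = 619/27.2 + 163/223 = 22.76 + 0.7309 = 23.49 d
q = ΔH / Σ(L/K) = 4.54 / 23.49 = 0.1933 m/d (same in every zone)
Zone A: v = q/n = 0.1933/0.30 = 0.6443 m/d → t_A = 619/0.6443 = 960.7 d
Zone B: v = q/n = 0.1933/0.29 = 0.6665 m/d → t_B = 163/0.6665 = 244.6 d
Total t = 960.7 + 244.6 = 1205 d
   = 1205 / 365 = 3.30 yr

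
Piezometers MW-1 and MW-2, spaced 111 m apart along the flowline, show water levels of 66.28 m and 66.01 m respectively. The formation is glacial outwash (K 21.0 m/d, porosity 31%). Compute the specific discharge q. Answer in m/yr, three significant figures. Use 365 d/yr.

18.6 m/yr

Hydraulic gradient i = (66.28 − 66.01) / 111 = 0.27 / 111 = 0.002432
Specific discharge q = 21.0 × 0.002432 = 0.05108 m/d
   = 0.05108 × 365 = 18.6 m/yr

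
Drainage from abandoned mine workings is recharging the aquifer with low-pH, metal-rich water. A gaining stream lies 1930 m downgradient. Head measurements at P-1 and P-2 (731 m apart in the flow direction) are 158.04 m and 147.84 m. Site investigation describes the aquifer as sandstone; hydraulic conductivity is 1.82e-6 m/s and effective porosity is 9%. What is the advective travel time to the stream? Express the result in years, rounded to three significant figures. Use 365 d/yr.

Hydraulic gradient i = (158.04 − 147.84) / 731 = 10.20 / 731 = 0.01395
K = 1.82e-6 m/s × 86400 s/d = 0.1572 m/d
Specific discharge q = 0.1572 × 0.01395 = 0.002194 m/d
v = Ki/n = 0.1572·0.01395/0.09 = 0.02438 m/d
t = L / v = 1930 / 0.02438 = 79160 d
   = 79160 / 365 = 217 yr

217 years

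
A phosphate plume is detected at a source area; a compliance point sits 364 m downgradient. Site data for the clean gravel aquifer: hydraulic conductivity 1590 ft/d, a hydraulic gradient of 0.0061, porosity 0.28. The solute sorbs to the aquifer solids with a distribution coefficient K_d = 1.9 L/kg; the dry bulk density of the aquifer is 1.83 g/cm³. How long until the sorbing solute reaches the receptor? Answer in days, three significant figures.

463 days

K = 1590 ft/d × 0.3048 = 484.6 m/d
Specific discharge q = 484.6 × 0.0061 = 2.956 m/d
v = Ki/n = 484.6·0.0061/0.28 = 10.56 m/d
Retardation R = 1 + ρ_b·K_d/n = 1 + 1.83×1.9/0.28 = 13.42
Contaminant velocity v_c = v/R = 10.56/13.42 = 0.7869 m/d
t = L/v_c = 364/0.7869 = 462.6 d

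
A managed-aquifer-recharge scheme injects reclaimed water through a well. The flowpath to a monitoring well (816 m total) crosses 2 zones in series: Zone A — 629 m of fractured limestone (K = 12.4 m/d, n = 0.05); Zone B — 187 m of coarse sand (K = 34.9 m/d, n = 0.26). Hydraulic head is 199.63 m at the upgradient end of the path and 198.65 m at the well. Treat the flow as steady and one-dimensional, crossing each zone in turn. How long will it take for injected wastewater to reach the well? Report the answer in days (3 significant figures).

Total head drop ΔH = 199.63 − 198.65 = 0.98 m
Steady 1-D flow in series ⇒ the Darcy flux q is identical in every zone and the zone head losses add (resistances L/K in series).
Σ(L/K) = 629/12.4 + 187/34.9 = 50.73 + 5.358 = 56.08 d
q = ΔH / Σ(L/K) = 0.98 / 56.08 = 0.01747 m/d (same in every zone)
Zone A: v = q/n = 0.01747/0.05 = 0.3495 m/d → t_A = 629/0.3495 = 1800 d
Zone B: v = q/n = 0.01747/0.26 = 0.06721 m/d → t_B = 187/0.06721 = 2782 d
Total t = 1800 + 2782 = 4582 d

4580 days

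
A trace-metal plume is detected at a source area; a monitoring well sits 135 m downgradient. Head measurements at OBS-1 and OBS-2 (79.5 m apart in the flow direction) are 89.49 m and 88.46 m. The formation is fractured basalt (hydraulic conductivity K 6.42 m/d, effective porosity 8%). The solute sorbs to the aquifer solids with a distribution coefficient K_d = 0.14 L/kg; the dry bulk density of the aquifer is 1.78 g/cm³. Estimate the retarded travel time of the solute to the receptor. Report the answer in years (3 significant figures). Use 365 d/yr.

1.46 years

Hydraulic gradient i = (89.49 − 88.46) / 79.5 = 1.03 / 79.5 = 0.01296
Darcy flux q = K·i = 6.42 × 0.01296 = 0.08318 m/d
v = Ki/n = 6.42·0.01296/0.08 = 1.040 m/d
Retardation R = 1 + ρ_b·K_d/n = 1 + 1.78×0.14/0.08 = 4.115
Contaminant velocity v_c = v/R = 1.040/4.115 = 0.2527 m/d
t = L/v_c = 135/0.2527 = 534.3 d
   = 534.3/365 = 1.46 yr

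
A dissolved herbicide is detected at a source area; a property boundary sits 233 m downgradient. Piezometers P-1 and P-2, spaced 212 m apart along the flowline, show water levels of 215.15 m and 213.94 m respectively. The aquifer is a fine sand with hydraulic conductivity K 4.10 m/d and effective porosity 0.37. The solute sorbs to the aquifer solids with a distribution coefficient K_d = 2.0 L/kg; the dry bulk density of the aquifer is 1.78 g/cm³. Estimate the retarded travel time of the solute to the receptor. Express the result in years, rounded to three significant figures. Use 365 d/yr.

Hydraulic gradient i = (215.15 − 213.94) / 212 = 1.21 / 212 = 0.005708
q = Ki = 4.10 × 0.005708 = 0.02340 m/d
Average linear velocity = 0.02340 / 0.37 = 0.06325 m/d
Retardation R = 1 + ρ_b·K_d/n = 1 + 1.78×2.0/0.37 = 10.62
Contaminant velocity v_c = v/R = 0.06325/10.62 = 0.005954 m/d
t = L/v_c = 233/0.005954 = 39130 d
   = 39130/365 = 107 yr

107 years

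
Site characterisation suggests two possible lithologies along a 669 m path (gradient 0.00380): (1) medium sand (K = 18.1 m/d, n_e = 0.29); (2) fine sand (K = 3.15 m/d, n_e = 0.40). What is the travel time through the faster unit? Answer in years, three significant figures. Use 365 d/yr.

Unit 1 (medium sand): v = 18.1×0.0038/0.29 = 0.2372 m/d, t = 669/0.2372 = 2821 d
Unit 2 (fine sand): v = 3.15×0.0038/0.40 = 0.02992 m/d, t = 669/0.02992 = 22360 d
Faster: 2821 d / 365 = 7.73 yr

7.73 years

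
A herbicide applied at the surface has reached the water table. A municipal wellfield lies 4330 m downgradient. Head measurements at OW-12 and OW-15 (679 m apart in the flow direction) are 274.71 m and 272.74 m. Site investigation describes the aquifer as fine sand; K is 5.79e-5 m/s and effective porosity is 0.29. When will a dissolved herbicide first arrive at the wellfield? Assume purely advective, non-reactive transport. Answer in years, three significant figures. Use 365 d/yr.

237 years

Hydraulic gradient i = (274.71 − 272.74) / 679 = 1.97 / 679 = 0.002901
K = 5.79e-5 m/s × 86400 s/d = 5.003 m/d
Specific discharge q = 5.003 × 0.002901 = 0.01451 m/d
Seepage velocity v = q / n = 0.01451 / 0.29 = 0.05005 m/d
t = L / v = 4330 / 0.05005 = 86520 d
   = 86520 / 365 = 237 yr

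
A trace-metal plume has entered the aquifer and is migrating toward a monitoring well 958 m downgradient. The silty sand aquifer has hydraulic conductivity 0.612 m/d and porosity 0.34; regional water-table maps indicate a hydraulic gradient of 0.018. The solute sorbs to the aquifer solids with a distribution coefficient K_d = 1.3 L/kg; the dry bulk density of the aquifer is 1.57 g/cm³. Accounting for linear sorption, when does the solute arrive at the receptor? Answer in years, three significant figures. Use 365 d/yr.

q = Ki = 0.612 × 0.018 = 0.01102 m/d
v_s = q/n_e = 0.01102/0.34 = 0.03240 m/d
Retardation R = 1 + ρ_b·K_d/n = 1 + 1.57×1.3/0.34 = 7.003
Contaminant velocity v_c = v/R = 0.03240/7.003 = 0.004627 m/d
t = L/v_c = 958/0.004627 = 207100 d
   = 207100/365 = 567 yr

567 years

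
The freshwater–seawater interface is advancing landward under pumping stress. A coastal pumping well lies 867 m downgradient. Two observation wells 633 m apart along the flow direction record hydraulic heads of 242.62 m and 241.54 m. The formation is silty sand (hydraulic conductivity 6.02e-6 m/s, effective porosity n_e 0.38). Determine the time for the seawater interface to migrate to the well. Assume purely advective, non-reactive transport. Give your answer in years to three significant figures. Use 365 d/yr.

Hydraulic gradient i = (242.62 − 241.54) / 633 = 1.08 / 633 = 0.001706
K = 6.02e-6 m/s × 86400 s/d = 0.5201 m/d
Specific discharge q = 0.5201 × 0.001706 = 8.874e-4 m/d
v = Ki/n = 0.5201·0.001706/0.38 = 0.002335 m/d
t = L / v = 867 / 0.002335 = 371300 d
   = 371300 / 365 = 1020 yr

1020 years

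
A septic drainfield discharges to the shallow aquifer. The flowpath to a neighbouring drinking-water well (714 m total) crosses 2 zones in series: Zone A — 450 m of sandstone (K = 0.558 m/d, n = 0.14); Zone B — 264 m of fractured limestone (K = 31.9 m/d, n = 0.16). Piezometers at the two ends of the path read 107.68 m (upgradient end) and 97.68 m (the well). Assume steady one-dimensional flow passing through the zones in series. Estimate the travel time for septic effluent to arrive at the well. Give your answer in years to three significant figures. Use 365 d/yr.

Total head drop ΔH = 107.68 − 97.68 = 10.00 m
Continuity: the same q passes through each zone, so ΔH = q·Σ(L_j/K_j) — the zones act as resistances in series.
Σ(L/K) = 450/0.558 + 264/31.9 = 806.5 + 8.276 = 814.7 d
q = ΔH / Σ(L/K) = 10.00 / 814.7 = 0.01227 m/d (same in every zone)
Zone A: v = q/n = 0.01227/0.14 = 0.08767 m/d → t_A = 450/0.08767 = 5133 d
Zone B: v = q/n = 0.01227/0.16 = 0.07671 m/d → t_B = 264/0.07671 = 3441 d
Total t = 5133 + 3441 = 8574 d
   = 8574 / 365 = 23.5 yr

23.5 years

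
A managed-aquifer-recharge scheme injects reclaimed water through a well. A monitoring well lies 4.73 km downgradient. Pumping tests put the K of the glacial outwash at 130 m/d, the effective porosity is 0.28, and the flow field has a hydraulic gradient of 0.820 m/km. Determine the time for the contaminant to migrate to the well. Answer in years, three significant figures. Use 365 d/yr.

34.0 years

Darcy flux q = K·i = 130 × 8.2e-4 = 0.1066 m/d
v_s = q/n_e = 0.1066/0.28 = 0.3807 m/d
L = 4.73 km = 4730 m
t = L / v = 4730 / 0.3807 = 12420 d
   = 12420 / 365 = 34.0 yr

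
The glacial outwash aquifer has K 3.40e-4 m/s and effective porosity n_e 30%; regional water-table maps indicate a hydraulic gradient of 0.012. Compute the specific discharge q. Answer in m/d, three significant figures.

K = 3.40e-4 m/s × 86400 s/d = 29.38 m/d
Specific discharge q = 29.38 × 0.012 = 0.3525 m/d

0.353 m/d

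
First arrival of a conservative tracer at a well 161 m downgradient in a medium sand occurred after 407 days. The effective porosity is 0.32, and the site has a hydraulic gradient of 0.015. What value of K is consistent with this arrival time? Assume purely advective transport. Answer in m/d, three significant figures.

8.44 m/d

v = L / t = 161 / 407 = 0.3956 m/d
K = v · n / i = 0.3956 × 0.32 / 0.015 = 8.44 m/d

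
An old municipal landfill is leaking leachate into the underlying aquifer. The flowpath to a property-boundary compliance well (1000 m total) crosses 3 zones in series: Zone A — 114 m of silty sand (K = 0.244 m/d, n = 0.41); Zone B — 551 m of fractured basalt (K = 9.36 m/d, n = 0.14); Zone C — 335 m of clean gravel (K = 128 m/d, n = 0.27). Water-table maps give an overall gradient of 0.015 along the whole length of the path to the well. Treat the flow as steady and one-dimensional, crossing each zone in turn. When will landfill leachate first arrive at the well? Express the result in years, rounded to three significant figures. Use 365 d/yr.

20.7 years

For zones in series the flux q is common to all zones; the equivalent conductivity is the harmonic (thickness-weighted) mean, K_eq = L_total / Σ(L_j/K_j).
Σ(L/K) = 114/0.244 + 551/9.36 + 335/128 = 467.2 + 58.87 + 2.617 = 528.7 d
K_eq = L_total / Σ(L/K) = 1000 / 528.7 = 1.891 m/d
q = K_eq · i = 1.891 × 0.015 = 0.02837 m/d (same in every zone)
Zone A: v = q/n = 0.02837/0.41 = 0.06920 m/d → t_A = 114/0.06920 = 1647 d
Zone B: v = q/n = 0.02837/0.14 = 0.2027 m/d → t_B = 551/0.2027 = 2719 d
Zone C: v = q/n = 0.02837/0.27 = 0.1051 m/d → t_C = 335/0.1051 = 3188 d
Total t = 1647 + 2719 + 3188 = 7554 d
   = 7554 / 365 = 20.7 yr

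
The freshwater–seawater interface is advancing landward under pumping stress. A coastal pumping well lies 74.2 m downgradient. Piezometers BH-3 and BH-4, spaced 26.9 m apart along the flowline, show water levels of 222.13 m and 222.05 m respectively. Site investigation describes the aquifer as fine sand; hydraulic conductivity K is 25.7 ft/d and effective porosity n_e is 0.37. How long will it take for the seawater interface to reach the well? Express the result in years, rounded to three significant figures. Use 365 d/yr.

3.23 years

Hydraulic gradient i = (222.13 − 222.05) / 26.9 = 0.08 / 26.9 = 0.002974
K = 25.7 ft/d × 0.3048 = 7.833 m/d
q = Ki = 7.833 × 0.002974 = 0.02330 m/d
Average linear velocity = 0.02330 / 0.37 = 0.06296 m/d
t = L / v = 74.2 / 0.06296 = 1178 d
   = 1178 / 365 = 3.23 yr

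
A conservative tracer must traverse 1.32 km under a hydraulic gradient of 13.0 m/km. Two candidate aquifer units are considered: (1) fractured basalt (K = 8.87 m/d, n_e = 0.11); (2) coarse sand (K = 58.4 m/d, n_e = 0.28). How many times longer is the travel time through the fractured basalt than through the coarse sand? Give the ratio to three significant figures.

Unit 1 (fractured basalt): v = 8.87×0.013/0.11 = 1.048 m/d, t = 1320/1.048 = 1259 d
Unit 2 (coarse sand): v = 58.4×0.013/0.28 = 2.711 m/d, t = 1320/2.711 = 486.8 d
t(fractured basalt) / t(coarse sand) = 1259/486.8 = 2.59

2.59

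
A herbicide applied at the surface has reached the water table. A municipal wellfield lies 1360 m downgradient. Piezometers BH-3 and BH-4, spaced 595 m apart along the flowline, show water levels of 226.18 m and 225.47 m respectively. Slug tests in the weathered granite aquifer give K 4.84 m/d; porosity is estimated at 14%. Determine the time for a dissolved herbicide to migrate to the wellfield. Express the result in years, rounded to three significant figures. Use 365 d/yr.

Hydraulic gradient i = (226.18 − 225.47) / 595 = 0.71 / 595 = 0.001193
Specific discharge q = 4.84 × 0.001193 = 0.005775 m/d
v_s = q/n_e = 0.005775/0.14 = 0.04125 m/d
t = L / v = 1360 / 0.04125 = 32970 d
   = 32970 / 365 = 90.3 yr

90.3 years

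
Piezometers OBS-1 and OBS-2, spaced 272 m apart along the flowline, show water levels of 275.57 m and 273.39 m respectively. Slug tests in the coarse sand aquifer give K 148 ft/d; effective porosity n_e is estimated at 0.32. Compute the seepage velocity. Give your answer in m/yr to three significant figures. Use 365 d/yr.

Hydraulic gradient i = (275.57 − 273.39) / 272 = 2.18 / 272 = 0.008015
K = 148 ft/d × 0.3048 = 45.11 m/d
Darcy flux q = K·i = 45.11 × 0.008015 = 0.3615 m/d
Average linear velocity = 0.3615 / 0.32 = 1.130 m/d
   = 1.130 × 365 = 412 m/yr

412 m/yr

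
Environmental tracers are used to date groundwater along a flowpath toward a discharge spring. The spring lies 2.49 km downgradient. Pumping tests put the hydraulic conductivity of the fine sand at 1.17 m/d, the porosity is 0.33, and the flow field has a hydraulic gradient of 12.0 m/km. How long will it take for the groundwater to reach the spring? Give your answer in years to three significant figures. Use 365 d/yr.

q = Ki = 1.17 × 0.012 = 0.01404 m/d
v = Ki/n = 1.17·0.012/0.33 = 0.04255 m/d
L = 2.49 km = 2490 m
t = L / v = 2490 / 0.04255 = 58530 d
   = 58530 / 365 = 160 yr

160 years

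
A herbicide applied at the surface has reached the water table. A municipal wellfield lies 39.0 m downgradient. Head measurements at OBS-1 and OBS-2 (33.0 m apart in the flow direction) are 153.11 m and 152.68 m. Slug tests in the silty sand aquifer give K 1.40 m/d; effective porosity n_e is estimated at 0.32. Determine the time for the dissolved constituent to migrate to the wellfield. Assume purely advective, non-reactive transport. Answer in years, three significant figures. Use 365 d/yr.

Hydraulic gradient i = (153.11 − 152.68) / 33.0 = 0.43 / 33.0 = 0.01303
Darcy flux q = K·i = 1.40 × 0.01303 = 0.01824 m/d
Seepage velocity v = q / n = 0.01824 / 0.32 = 0.05701 m/d
t = L / v = 39.0 / 0.05701 = 684.1 d
   = 684.1 / 365 = 1.87 yr

1.87 years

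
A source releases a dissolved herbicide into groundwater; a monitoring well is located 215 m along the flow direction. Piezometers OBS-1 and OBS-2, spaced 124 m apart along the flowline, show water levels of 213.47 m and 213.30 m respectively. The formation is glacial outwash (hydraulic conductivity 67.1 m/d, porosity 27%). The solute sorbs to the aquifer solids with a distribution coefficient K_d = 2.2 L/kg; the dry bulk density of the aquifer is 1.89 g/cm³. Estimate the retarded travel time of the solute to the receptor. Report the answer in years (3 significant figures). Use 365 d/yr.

28.4 years

Hydraulic gradient i = (213.47 − 213.30) / 124 = 0.17 / 124 = 0.001371
Specific discharge q = 67.1 × 0.001371 = 0.09199 m/d
v_s = q/n_e = 0.09199/0.27 = 0.3407 m/d
Retardation R = 1 + ρ_b·K_d/n = 1 + 1.89×2.2/0.27 = 16.40
Contaminant velocity v_c = v/R = 0.3407/16.40 = 0.02078 m/d
t = L/v_c = 215/0.02078 = 10350 d
   = 10350/365 = 28.4 yr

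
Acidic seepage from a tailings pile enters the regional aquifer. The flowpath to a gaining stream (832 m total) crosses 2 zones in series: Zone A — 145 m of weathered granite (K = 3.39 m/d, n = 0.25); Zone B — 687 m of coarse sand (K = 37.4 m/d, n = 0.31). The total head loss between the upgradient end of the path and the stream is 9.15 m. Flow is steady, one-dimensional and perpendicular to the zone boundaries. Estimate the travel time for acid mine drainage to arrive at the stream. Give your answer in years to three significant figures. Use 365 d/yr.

4.56 years

Steady 1-D flow in series ⇒ the Darcy flux q is identical in every zone and the zone head losses add (resistances L/K in series).
Σ(L/K) = 145/3.39 + 687/37.4 = 42.77 + 18.37 = 61.14 d
q = ΔH / Σ(L/K) = 9.15 / 61.14 = 0.1497 m/d (same in every zone)
Zone A: v = q/n = 0.1497/0.25 = 0.5986 m/d → t_A = 145/0.5986 = 242.2 d
Zone B: v = q/n = 0.1497/0.31 = 0.4827 m/d → t_B = 687/0.4827 = 1423 d
Total t = 242.2 + 1423 = 1665 d
   = 1665 / 365 = 4.56 yr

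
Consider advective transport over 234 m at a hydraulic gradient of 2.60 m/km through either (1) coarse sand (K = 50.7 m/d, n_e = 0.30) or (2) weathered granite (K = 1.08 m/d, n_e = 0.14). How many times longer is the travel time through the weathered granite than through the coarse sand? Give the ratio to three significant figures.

Unit 1 (coarse sand): v = 50.7×0.0026/0.30 = 0.4394 m/d, t = 234/0.4394 = 532.5 d
Unit 2 (weathered granite): v = 1.08×0.0026/0.14 = 0.02006 m/d, t = 234/0.02006 = 11670 d
t(weathered granite) / t(coarse sand) = 11670/532.5 = 21.9

21.9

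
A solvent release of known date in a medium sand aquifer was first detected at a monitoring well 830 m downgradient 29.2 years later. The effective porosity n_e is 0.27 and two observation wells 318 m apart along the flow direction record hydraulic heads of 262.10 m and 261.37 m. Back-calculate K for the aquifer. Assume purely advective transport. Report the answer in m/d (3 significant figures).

Hydraulic gradient i = (262.10 − 261.37) / 318 = 0.73 / 318 = 0.002296
t = 29.2 years = 10660 d
v = L / t = 830 / 10660 = 0.07788 m/d
K = v · n / i = 0.07788 × 0.27 / 0.002296 = 9.16 m/d

9.16 m/d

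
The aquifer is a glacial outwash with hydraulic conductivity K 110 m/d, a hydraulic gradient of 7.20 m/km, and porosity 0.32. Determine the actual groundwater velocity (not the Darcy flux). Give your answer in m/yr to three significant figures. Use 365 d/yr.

Darcy flux q = K·i = 110 × 0.0072 = 0.7920 m/d
v_s = q/n_e = 0.7920/0.32 = 2.475 m/d
   = 2.475 × 365 = 903 m/yr

903 m/yr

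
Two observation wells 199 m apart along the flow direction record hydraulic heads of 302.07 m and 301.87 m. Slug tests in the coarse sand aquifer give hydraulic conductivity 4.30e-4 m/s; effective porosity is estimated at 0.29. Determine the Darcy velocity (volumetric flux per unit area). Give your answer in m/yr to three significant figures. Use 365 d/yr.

13.6 m/yr

Hydraulic gradient i = (302.07 − 301.87) / 199 = 0.20 / 199 = 0.001005
K = 4.30e-4 m/s × 86400 s/d = 37.15 m/d
Darcy flux q = K·i = 37.15 × 0.001005 = 0.03734 m/d
   = 0.03734 × 365 = 13.6 m/yr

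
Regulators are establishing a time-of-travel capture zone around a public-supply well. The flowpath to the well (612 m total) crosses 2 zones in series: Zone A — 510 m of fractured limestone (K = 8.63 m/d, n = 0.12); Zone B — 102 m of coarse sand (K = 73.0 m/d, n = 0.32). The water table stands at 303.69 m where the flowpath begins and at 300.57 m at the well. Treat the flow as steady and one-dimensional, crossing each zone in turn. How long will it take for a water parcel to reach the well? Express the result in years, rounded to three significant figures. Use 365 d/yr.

Total head drop ΔH = 303.69 − 300.57 = 3.12 m
Continuity: the same q passes through each zone, so ΔH = q·Σ(L_j/K_j) — the zones act as resistances in series.
Σ(L/K) = 510/8.63 + 102/73.0 = 59.10 + 1.397 = 60.49 d
q = ΔH / Σ(L/K) = 3.12 / 60.49 = 0.05158 m/d (same in every zone)
Zone A: v = q/n = 0.05158/0.12 = 0.4298 m/d → t_A = 510/0.4298 = 1187 d
Zone B: v = q/n = 0.05158/0.32 = 0.1612 m/d → t_B = 102/0.1612 = 632.9 d
Total t = 1187 + 632.9 = 1819 d
   = 1819 / 365 = 4.98 yr

4.98 years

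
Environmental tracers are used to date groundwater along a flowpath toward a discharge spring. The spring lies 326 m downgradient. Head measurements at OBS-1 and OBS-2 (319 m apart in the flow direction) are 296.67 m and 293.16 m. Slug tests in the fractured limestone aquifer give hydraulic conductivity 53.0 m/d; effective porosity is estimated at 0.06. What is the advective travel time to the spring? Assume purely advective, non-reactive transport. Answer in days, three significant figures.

33.5 days

Hydraulic gradient i = (296.67 − 293.16) / 319 = 3.51 / 319 = 0.01100
Darcy flux q = K·i = 53.0 × 0.01100 = 0.5832 m/d
Seepage velocity v = q / n = 0.5832 / 0.06 = 9.719 m/d
t = L / v = 326 / 9.719 = 33.54 d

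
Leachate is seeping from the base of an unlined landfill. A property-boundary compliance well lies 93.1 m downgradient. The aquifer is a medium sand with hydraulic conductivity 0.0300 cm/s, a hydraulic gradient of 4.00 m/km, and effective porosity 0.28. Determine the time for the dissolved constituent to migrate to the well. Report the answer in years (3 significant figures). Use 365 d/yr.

K = 0.0300 cm/s × 864 = 25.92 m/d
Darcy flux q = K·i = 25.92 × 0.0040 = 0.1037 m/d
v_s = q/n_e = 0.1037/0.28 = 0.3703 m/d
t = L / v = 93.1 / 0.3703 = 251.4 d
   = 251.4 / 365 = 0.689 yr

0.689 years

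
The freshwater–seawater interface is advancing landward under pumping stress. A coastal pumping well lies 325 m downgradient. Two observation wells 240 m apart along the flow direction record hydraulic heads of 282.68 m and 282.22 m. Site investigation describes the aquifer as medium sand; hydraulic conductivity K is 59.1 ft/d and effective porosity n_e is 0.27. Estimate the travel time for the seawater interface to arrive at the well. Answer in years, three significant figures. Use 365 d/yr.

Hydraulic gradient i = (282.68 − 282.22) / 240 = 0.46 / 240 = 0.001917
K = 59.1 ft/d × 0.3048 = 18.01 m/d
Specific discharge q = 18.01 × 0.001917 = 0.03453 m/d
Seepage velocity v = q / n = 0.03453 / 0.27 = 0.1279 m/d
t = L / v = 325 / 0.1279 = 2542 d
   = 2542 / 365 = 6.96 yr

6.96 years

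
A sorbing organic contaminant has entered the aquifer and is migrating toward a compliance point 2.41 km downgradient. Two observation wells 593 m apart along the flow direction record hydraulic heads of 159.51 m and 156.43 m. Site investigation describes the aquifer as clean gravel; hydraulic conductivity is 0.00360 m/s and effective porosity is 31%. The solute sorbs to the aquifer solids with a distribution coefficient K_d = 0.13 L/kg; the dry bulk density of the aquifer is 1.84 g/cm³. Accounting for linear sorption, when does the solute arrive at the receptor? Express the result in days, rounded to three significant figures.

819 days

Hydraulic gradient i = (159.51 − 156.43) / 593 = 3.08 / 593 = 0.005194
K = 0.00360 m/s × 86400 s/d = 311.0 m/d
Specific discharge q = 311.0 × 0.005194 = 1.616 m/d
v = Ki/n = 311.0·0.005194/0.31 = 5.211 m/d
Retardation R = 1 + ρ_b·K_d/n = 1 + 1.84×0.13/0.31 = 1.772
Contaminant velocity v_c = v/R = 5.211/1.772 = 2.942 m/d
L = 2.41 km = 2410 m
t = L/v_c = 2410/2.942 = 819.3 d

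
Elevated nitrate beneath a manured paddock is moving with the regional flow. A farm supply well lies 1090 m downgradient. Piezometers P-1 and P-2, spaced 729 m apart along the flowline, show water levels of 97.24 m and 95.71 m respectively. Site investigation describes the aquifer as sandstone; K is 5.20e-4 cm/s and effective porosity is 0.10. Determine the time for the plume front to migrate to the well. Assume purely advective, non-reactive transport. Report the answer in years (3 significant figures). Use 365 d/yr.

317 years

Hydraulic gradient i = (97.24 − 95.71) / 729 = 1.53 / 729 = 0.002099
K = 5.20e-4 cm/s × 864 = 0.4493 m/d
q = Ki = 0.4493 × 0.002099 = 9.429e-4 m/d
v_s = q/n_e = 9.429e-4/0.10 = 0.009429 m/d
t = L / v = 1090 / 0.009429 = 115600 d
   = 115600 / 365 = 317 yr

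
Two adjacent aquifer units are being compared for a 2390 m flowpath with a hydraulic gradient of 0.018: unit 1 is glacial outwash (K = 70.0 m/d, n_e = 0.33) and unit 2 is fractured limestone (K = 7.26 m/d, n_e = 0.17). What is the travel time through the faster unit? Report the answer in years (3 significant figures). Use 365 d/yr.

1.71 years

Unit 1 (glacial outwash): v = 70.0×0.018/0.33 = 3.818 m/d, t = 2390/3.818 = 626.0 d
Unit 2 (fractured limestone): v = 7.26×0.018/0.17 = 0.7687 m/d, t = 2390/0.7687 = 3109 d
Faster: 626.0 d / 365 = 1.71 yr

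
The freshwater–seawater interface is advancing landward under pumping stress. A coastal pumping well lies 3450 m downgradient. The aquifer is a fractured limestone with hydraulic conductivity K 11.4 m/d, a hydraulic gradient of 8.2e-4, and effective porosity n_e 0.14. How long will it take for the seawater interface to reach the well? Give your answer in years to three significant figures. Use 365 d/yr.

142 years

Darcy flux q = K·i = 11.4 × 8.2e-4 = 0.009348 m/d
Average linear velocity = 0.009348 / 0.14 = 0.06677 m/d
t = L / v = 3450 / 0.06677 = 51670 d
   = 51670 / 365 = 142 yr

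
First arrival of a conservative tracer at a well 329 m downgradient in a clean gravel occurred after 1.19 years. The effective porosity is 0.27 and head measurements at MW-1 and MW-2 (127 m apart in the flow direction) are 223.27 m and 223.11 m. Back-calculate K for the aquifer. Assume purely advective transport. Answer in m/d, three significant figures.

162 m/d

Hydraulic gradient i = (223.27 − 223.11) / 127 = 0.16 / 127 = 0.001260
t = 1.19 years = 434.3 d
v = L / t = 329 / 434.3 = 0.7575 m/d
K = v · n / i = 0.7575 × 0.27 / 0.001260 = 162 m/d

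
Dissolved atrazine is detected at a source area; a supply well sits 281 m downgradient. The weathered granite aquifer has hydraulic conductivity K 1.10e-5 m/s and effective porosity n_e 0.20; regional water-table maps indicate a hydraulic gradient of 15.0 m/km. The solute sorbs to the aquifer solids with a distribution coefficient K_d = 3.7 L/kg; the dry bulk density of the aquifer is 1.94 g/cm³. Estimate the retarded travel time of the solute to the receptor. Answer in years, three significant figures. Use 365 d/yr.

K = 1.10e-5 m/s × 86400 s/d = 0.9504 m/d
Specific discharge q = 0.9504 × 0.015 = 0.01426 m/d
Average linear velocity = 0.01426 / 0.20 = 0.07128 m/d
Retardation R = 1 + ρ_b·K_d/n = 1 + 1.94×3.7/0.20 = 36.89
Contaminant velocity v_c = v/R = 0.07128/36.89 = 0.001932 m/d
t = L/v_c = 281/0.001932 = 145400 d
   = 145400/365 = 398 yr

398 years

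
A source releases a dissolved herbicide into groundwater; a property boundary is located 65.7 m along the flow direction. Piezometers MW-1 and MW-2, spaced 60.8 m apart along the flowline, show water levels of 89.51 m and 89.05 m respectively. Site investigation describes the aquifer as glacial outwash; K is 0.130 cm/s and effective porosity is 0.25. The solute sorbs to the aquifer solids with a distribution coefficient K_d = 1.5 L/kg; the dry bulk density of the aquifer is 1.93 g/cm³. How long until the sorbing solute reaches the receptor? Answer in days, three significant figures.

Hydraulic gradient i = (89.51 − 89.05) / 60.8 = 0.46 / 60.8 = 0.007566
K = 0.130 cm/s × 864 = 112.3 m/d
Specific discharge q = 112.3 × 0.007566 = 0.8498 m/d
v_s = q/n_e = 0.8498/0.25 = 3.399 m/d
Retardation R = 1 + ρ_b·K_d/n = 1 + 1.93×1.5/0.25 = 12.58
Contaminant velocity v_c = v/R = 3.399/12.58 = 0.2702 m/d
t = L/v_c = 65.7/0.2702 = 243.2 d

243 days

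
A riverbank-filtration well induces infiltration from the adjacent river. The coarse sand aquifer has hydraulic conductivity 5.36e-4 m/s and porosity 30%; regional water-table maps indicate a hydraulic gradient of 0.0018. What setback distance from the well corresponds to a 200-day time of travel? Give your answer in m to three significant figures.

K = 5.36e-4 m/s × 86400 s/d = 46.31 m/d
q = Ki = 46.31 × 0.0018 = 0.08336 m/d
v_s = q/n_e = 0.08336/0.30 = 0.2779 m/d
L = v × T = 0.2779 × 200 = 55.57 m

55.6 m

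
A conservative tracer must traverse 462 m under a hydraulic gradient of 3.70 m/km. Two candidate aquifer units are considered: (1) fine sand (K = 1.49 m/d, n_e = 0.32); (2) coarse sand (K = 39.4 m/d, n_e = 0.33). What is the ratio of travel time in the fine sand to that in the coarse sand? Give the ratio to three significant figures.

25.6

Unit 1 (fine sand): v = 1.49×0.0037/0.32 = 0.01723 m/d, t = 462/0.01723 = 26820 d
Unit 2 (coarse sand): v = 39.4×0.0037/0.33 = 0.4418 m/d, t = 462/0.4418 = 1046 d
t(fine sand) / t(coarse sand) = 26820/1046 = 25.6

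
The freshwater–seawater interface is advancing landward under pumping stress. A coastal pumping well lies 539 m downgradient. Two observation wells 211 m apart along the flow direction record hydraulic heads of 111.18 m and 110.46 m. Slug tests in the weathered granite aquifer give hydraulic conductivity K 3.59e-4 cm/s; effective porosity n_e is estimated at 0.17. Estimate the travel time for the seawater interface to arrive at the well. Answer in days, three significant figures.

Hydraulic gradient i = (111.18 − 110.46) / 211 = 0.72 / 211 = 0.003412
K = 3.59e-4 cm/s × 864 = 0.3102 m/d
q = Ki = 0.3102 × 0.003412 = 0.001058 m/d
v_s = q/n_e = 0.001058/0.17 = 0.006226 m/d
t = L / v = 539 / 0.006226 = 86570 d

86600 days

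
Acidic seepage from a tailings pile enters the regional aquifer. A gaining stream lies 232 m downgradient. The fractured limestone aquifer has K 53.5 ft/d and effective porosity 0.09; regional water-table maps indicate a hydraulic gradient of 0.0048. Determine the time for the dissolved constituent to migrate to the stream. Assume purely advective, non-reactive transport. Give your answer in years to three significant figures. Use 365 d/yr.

0.731 years

K = 53.5 ft/d × 0.3048 = 16.31 m/d
Darcy flux q = K·i = 16.31 × 0.0048 = 0.07827 m/d
v_s = q/n_e = 0.07827/0.09 = 0.8697 m/d
t = L / v = 232 / 0.8697 = 266.8 d
   = 266.8 / 365 = 0.731 yr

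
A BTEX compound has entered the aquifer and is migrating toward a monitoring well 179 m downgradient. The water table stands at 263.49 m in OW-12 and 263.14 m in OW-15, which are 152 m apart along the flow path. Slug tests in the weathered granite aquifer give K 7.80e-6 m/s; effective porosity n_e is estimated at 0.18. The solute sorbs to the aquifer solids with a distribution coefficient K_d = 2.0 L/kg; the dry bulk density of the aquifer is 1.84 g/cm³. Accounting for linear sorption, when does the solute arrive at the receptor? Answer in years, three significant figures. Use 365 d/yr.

Hydraulic gradient i = (263.49 − 263.14) / 152 = 0.35 / 152 = 0.002303
K = 7.80e-6 m/s × 86400 s/d = 0.6739 m/d
q = Ki = 0.6739 × 0.002303 = 0.001552 m/d
Seepage velocity v = q / n = 0.001552 / 0.18 = 0.008621 m/d
Retardation R = 1 + ρ_b·K_d/n = 1 + 1.84×2.0/0.18 = 21.44
Contaminant velocity v_c = v/R = 0.008621/21.44 = 4.020e-4 m/d
t = L/v_c = 179/4.020e-4 = 445300 d
   = 445300/365 = 1220 yr

1220 years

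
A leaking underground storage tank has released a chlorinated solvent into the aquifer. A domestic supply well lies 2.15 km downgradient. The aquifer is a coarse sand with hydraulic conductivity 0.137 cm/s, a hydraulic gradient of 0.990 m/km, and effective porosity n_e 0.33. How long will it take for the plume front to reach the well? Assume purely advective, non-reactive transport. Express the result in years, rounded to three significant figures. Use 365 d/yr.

K = 0.137 cm/s × 864 = 118.4 m/d
q = Ki = 118.4 × 9.9e-4 = 0.1172 m/d
Seepage velocity v = q / n = 0.1172 / 0.33 = 0.3551 m/d
L = 2.15 km = 2150 m
t = L / v = 2150 / 0.3551 = 6055 d
   = 6055 / 365 = 16.6 yr

16.6 years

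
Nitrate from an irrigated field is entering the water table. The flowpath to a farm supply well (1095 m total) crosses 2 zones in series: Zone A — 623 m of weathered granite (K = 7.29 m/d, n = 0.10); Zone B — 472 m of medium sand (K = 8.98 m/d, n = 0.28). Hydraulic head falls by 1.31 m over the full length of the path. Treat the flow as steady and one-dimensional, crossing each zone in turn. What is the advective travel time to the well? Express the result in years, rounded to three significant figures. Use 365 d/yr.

Continuity: the same q passes through each zone, so ΔH = q·Σ(L_j/K_j) — the zones act as resistances in series.
Σ(L/K) = 623/7.29 + 472/8.98 = 85.46 + 52.56 = 138.0 d
q = ΔH / Σ(L/K) = 1.31 / 138.0 = 0.009491 m/d (same in every zone)
Zone A: v = q/n = 0.009491/0.10 = 0.09491 m/d → t_A = 623/0.09491 = 6564 d
Zone B: v = q/n = 0.009491/0.28 = 0.03390 m/d → t_B = 472/0.03390 = 13920 d
Total t = 6564 + 13920 = 20490 d
   = 20490 / 365 = 56.1 yr

56.1 years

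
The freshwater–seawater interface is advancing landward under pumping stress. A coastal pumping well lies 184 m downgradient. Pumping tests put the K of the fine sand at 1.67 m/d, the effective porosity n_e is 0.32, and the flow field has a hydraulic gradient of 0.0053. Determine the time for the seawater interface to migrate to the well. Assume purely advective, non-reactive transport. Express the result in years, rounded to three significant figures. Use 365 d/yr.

q = Ki = 1.67 × 0.0053 = 0.008851 m/d
v_s = q/n_e = 0.008851/0.32 = 0.02766 m/d
t = L / v = 184 / 0.02766 = 6652 d
   = 6652 / 365 = 18.2 yr

18.2 years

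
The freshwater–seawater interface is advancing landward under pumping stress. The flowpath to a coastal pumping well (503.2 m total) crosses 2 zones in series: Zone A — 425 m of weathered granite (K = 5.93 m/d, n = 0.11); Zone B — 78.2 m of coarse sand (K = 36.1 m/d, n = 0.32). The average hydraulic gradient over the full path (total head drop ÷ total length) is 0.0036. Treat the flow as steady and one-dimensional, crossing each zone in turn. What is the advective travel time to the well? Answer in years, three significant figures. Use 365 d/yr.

Steady 1-D flow in series ⇒ the Darcy flux q is identical in every zone and the zone head losses add (resistances L/K in series).
Σ(L/K) = 425/5.93 + 78.2/36.1 = 71.67 + 2.166 = 73.84 d
K_eq = L_total / Σ(L/K) = 503.2 / 73.84 = 6.815 m/d
q = K_eq · i = 6.815 × 0.0036 = 0.02453 m/d (same in every zone)
Zone A: v = q/n = 0.02453/0.11 = 0.2230 m/d → t_A = 425/0.2230 = 1905 d
Zone B: v = q/n = 0.02453/0.32 = 0.07667 m/d → t_B = 78.2/0.07667 = 1020 d
Total t = 1905 + 1020 = 2925 d
   = 2925 / 365 = 8.01 yr

8.01 years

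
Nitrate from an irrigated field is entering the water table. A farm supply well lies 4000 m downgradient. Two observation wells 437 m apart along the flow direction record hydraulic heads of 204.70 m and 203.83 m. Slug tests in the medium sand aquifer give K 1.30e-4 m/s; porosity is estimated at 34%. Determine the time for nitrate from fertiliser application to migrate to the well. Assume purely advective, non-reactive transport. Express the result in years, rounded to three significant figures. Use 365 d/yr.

Hydraulic gradient i = (204.70 − 203.83) / 437 = 0.87 / 437 = 0.001991
K = 1.30e-4 m/s × 86400 s/d = 11.23 m/d
Darcy flux q = K·i = 11.23 × 0.001991 = 0.02236 m/d
Seepage velocity v = q / n = 0.02236 / 0.34 = 0.06577 m/d
t = L / v = 4000 / 0.06577 = 60820 d
   = 60820 / 365 = 167 yr

167 years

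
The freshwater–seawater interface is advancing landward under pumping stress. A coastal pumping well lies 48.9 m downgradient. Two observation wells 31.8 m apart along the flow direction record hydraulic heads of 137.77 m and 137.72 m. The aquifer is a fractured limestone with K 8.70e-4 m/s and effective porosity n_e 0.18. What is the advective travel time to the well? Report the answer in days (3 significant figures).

74.5 days

Hydraulic gradient i = (137.77 − 137.72) / 31.8 = 0.05 / 31.8 = 0.001572
K = 8.70e-4 m/s × 86400 s/d = 75.17 m/d
q = Ki = 75.17 × 0.001572 = 0.1182 m/d
v = Ki/n = 75.17·0.001572/0.18 = 0.6566 m/d
t = L / v = 48.9 / 0.6566 = 74.47 d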